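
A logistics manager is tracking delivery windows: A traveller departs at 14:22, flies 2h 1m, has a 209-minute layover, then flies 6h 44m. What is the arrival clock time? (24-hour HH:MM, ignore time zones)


Depart: 14:22
Leg 1: +121 min -> 16:23
Layover: +209 min -> 19:52
Leg 2: +404 min -> 02:36
Total travel: 734 minutes = 12h 14m
Arrival: 02:36

02:36


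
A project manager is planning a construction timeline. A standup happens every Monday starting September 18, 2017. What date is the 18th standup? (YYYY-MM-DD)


First occurrence: 2017-09-18 (occurrence 1)
Each occurrence is 7 days after the previous.
Occurrence 18 is 17 weeks after the first.
17 weeks = 119 days
2017-09-18 + 119 days = 2018-01-15

2018-01-15


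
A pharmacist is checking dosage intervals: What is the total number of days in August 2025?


Month: August
Year: 2025
August is a 31-day month
Total: 31 days

31


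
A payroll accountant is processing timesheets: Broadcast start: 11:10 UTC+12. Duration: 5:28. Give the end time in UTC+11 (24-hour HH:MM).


Start: 11:10 in UTC+12
Step 1 - add duration:
  minutes: 10 + 28 = 38
  hours: 11 + 5 + 0 = 16
  end in UTC+12: 16:38
Step 2 - convert UTC+12 -> UTC+11:
  offset difference: 11 - (12) = -1 hours
  16 + (-1) = 15 -> mod 24 = 15
Result: 15:38 in UTC+11

15:38


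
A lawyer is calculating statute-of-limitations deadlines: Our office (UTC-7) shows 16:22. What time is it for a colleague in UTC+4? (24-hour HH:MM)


Local time: 16:22 at UTC-7 (offset -7h)
Target zone: UTC+4 (offset 4h)
Difference: 4 - (-7) = 11 hours
Calculation: 16 + (11) = 27
Wraparound: (27) mod 24 = 3
Result: 03:22

03:22


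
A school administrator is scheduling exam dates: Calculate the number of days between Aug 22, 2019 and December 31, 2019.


Start: August 22, 2019
End: December 31, 2019
Days left in August: 9
September: 30
October: 31
November: 30
December: 31
Sum of remaining months: 122
Total: 9 + 122 = 131

131


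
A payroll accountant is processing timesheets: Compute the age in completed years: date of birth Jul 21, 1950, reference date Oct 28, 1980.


Birth: 1950-07-21
Reference: 1980-10-28
Year difference: 1980 - 1950 = 30
Has birthday (07-21) occurred by 10-28? Yes
Age in full years: 30

30


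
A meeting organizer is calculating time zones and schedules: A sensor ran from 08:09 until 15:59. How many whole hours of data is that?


Start: 08:09
End: 15:59
Hour difference: 15 - 8 = 7 hours
Minute difference: 59 - 9 = 50 minutes
Total minutes: 470
Complete hours: 470 / 60 = 7 (remainder 50)

7


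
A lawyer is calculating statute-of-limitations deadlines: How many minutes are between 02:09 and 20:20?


Start time: 02:09 = 129 minutes from midnight
End time: 20:20 = 1220 minutes from midnight
Difference: 1220 - 129 = 1091 minutes
That is 18 hours and 11 minutes

1091


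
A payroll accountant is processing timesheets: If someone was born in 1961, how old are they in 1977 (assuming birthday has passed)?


Birth year: 1961
Current year: 1977
Age = current year - birth year
Age = 1977 - 1961 = 16

16


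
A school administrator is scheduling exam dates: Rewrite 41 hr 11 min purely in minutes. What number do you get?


Hours: 41
Extra minutes: 11
Minutes per hour: 60
Hours to minutes: 41 x 60 = 2460
Total: 2460 + 11 = 2471

2471


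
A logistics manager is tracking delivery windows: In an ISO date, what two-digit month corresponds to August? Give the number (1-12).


Calendar month order:
7. July
8. August <--
9. September
August is month number 8

8


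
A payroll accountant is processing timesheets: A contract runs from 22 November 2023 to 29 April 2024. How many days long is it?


Start date: 2023-11-22
End date: 2024-04-29
Nov 2023: +9 days
Dec 2023: +31 days
Jan 2024: +31 days
... (3 more months)
Total: 159 days

159


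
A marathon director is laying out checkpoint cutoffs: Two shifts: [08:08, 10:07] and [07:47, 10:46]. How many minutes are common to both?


Interval A: [488, 607] minutes from midnight
Interval B: [467, 646] minutes from midnight
Overlap start = max(488, 467) = 488
Overlap end = min(607, 646) = 607
Overlap = 607 - 488 = 119 minutes

119


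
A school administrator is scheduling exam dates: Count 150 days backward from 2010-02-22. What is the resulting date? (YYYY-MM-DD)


Start: 2010-02-22
Subtracting 150 days
Days already passed in February: 22
After going back through February: 128 more days to subtract
January 2010: 31 days, 97 remaining
December 2009: 31 days, 66 remaining
November 2009: 30 days, 36 remaining
October 2009: 31 days, 5 remaining
Result: 2009-09-25

2009-09-25


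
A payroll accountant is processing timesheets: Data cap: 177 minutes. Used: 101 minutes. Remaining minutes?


Total budget: 177 minutes
Time used: 101 minutes
Remaining: 177 - 101 = 76 minutes
Percent used: 57.1%
Percent remaining: 42.9%

76


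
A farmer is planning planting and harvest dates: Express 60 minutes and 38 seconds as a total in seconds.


Minutes: 60
Seconds: 38
Convert minutes to seconds: 60 x 60 = 3600
Add remaining seconds: 3600 + 38 = 3638

3638


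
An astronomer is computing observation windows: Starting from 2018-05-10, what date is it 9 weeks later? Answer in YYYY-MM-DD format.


Start: 2018-05-10
Weeks to add: 9
Convert to days: 9 x 7 = 63 days
Add 63 days to 2018-05-10
Result: 2018-07-12

2018-07-12


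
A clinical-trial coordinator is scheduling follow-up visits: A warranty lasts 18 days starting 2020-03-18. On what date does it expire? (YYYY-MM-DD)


Start: 2020-03-18
Adding 18 days
Days remaining in March: 13
After March: 5 days still to add
April 2020 has 30 days, need 5
Result: 2020-04-05

2020-04-05


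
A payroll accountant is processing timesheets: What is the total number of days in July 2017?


Month: July
Year: 2017
July is a 31-day month
Total: 31 days

31


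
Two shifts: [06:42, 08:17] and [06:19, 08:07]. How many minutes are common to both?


Interval A: [402, 497] minutes from midnight
Interval B: [379, 487] minutes from midnight
Overlap start = max(402, 379) = 402
Overlap end = min(497, 487) = 487
Overlap = 487 - 402 = 85 minutes

85


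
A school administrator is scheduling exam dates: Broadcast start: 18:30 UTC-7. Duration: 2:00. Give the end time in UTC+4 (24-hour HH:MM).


Start: 18:30 in UTC-7
Step 1 - add duration:
  minutes: 30 + 0 = 30
  hours: 18 + 2 + 0 = 20
  end in UTC-7: 20:30
Step 2 - convert UTC-7 -> UTC+4:
  offset difference: 4 - (-7) = 11 hours
  20 + (11) = 31 -> mod 24 = 7
Result: 07:30 in UTC+4

07:30


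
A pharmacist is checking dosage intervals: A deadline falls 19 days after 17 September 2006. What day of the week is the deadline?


Start: 2006-09-17 (Sunday)
Step 1 - find target date: add 19 days
  2006-09-17 + 19 days = 2006-10-06
Step 2 - day of week:
  19 mod 7 = 5
  Sunday + 5 days -> Friday
Result: Friday (2006-10-06)

Friday


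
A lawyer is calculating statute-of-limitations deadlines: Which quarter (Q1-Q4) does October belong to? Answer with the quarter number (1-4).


Month: October (month 10)
Q1: January-March (months 1-3)
Q2: April-June (months 4-6)
Q3: July-September (months 7-9)
Q4: October-December (months 10-12)
Month 10 falls in Q4

4


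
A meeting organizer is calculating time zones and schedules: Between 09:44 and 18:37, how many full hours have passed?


Start: 09:44
End: 18:37
Hour difference: 18 - 9 = 9 hours
Minute difference: 37 - 44 = -7 minutes
Total minutes: 533
Complete hours: 533 / 60 = 8 (remainder 53)

8


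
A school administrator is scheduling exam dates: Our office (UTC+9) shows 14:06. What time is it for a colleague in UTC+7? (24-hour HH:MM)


Local time: 14:06 at UTC+9 (offset 9h)
Target zone: UTC+7 (offset 7h)
Difference: 7 - (9) = -2 hours
Calculation: 14 + (-2) = 12
Result: 12:06

12:06


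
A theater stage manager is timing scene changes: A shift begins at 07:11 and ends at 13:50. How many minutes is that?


Start time: 07:11 = 431 minutes from midnight
End time: 13:50 = 830 minutes from midnight
Difference: 830 - 431 = 399 minutes
That is 6 hours and 39 minutes

399


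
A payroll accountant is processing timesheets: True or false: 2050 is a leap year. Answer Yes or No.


Year: 2050
Divisible by 4? 2050 / 4 = 512.5 -> No
Not divisible by 4, so NOT a leap year

No


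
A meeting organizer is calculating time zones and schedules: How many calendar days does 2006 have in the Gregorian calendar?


Year: 2006
Check leap year rules:
Divisible by 4? No
2006 is not a leap year
Days: 365

365


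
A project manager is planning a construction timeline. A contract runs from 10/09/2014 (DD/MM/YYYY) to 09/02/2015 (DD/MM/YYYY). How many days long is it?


Start date: 2014-09-10
End date: 2015-02-09
Sep 2014: +21 days
Oct 2014: +31 days
Nov 2014: +30 days
... (3 more months)
Total: 152 days

152


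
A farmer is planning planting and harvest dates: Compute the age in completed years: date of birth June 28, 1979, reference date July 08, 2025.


Birth: 1979-06-28
Reference: 2025-07-08
Year difference: 2025 - 1979 = 46
Has birthday (06-28) occurred by 07-08? Yes
Age in full years: 46

46


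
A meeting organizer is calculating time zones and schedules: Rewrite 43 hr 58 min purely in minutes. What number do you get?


Hours: 43
Extra minutes: 58
Minutes per hour: 60
Hours to minutes: 43 x 60 = 2580
Total: 2580 + 58 = 2638

2638


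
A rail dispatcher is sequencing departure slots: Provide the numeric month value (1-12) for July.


Calendar month order:
6. June
7. July <--
8. August
July is month number 7

7


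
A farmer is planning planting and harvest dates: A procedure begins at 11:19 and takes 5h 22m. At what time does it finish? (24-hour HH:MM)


Start time: 11:19
Adding: 5 hours 22 minutes
Minutes: 19 + 22 = 41
Hours: 11 + 5 + 0 = 16
Result: 16:41

16:41


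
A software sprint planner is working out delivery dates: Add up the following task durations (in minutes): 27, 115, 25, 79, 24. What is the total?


Durations: 27, 115, 25, 79, 24
Running sum: 27
+ 115 = 142
+ 25 = 167
+ 79 = 246
+ 24 = 270
Total duration: 270 minutes
That is 4 hours and 30 minutes

270


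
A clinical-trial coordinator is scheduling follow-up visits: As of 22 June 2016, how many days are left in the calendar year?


Start: June 22, 2016
End: December 31, 2016
Days left in June: 8
July: 31
August: 31
September: 30
October: 31
... plus remaining months
Sum of remaining months: 184
Total: 8 + 184 = 192

192


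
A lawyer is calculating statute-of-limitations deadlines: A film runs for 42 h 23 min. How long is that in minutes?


Hours: 42
Minutes: 23
Convert hours to minutes: 42 x 60 = 2520
Add remaining minutes: 2520 + 23 = 2543

2543


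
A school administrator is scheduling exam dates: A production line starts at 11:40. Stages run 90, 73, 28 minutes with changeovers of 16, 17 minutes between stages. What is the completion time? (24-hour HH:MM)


Start: 11:40 = 700 min from midnight
  after task 1 (90 min): 13:10
  after break (16 min): 13:26
  after task 2 (73 min): 14:39
  after break (17 min): 14:56
  after task 3 (28 min): 15:24
Total elapsed: 224 minutes
End time: 15:24

15:24


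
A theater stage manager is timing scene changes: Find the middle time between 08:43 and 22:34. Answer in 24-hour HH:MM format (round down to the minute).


Start time: 08:43 = 523 minutes from midnight
End time: 22:34 = 1354 minutes from midnight
Sum: 523 + 1354 = 1877
Midpoint: 1877 / 2 = 938 minutes
Convert: 938 / 60 = 15 hours, 38 minutes
Result: 15:38

15:38


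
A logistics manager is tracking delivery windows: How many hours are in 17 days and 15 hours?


Days: 17
Extra hours: 15
Hours per day: 24
Days to hours: 17 x 24 = 408
Total: 408 + 15 = 423

423


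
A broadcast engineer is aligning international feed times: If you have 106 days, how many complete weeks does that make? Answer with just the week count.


Total days: 106
Days per week: 7
Division: 106 / 7 = 15 remainder 1
Complete weeks: 15
Remaining days: 1

15


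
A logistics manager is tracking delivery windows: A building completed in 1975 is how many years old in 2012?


Birth year: 1975
Current year: 2012
Age = current year - birth year
Age = 2012 - 1975 = 37

37


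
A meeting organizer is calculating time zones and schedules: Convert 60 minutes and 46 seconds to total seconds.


Minutes: 60
Extra seconds: 46
Seconds per minute: 60
Minutes to seconds: 60 x 60 = 3600
Total: 3600 + 46 = 3646

3646


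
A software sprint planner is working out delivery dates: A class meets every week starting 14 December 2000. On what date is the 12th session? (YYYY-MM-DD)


First occurrence: 2000-12-14 (occurrence 1)
Each occurrence is 7 days after the previous.
Occurrence 12 is 11 weeks after the first.
11 weeks = 77 days
2000-12-14 + 77 days = 2001-03-01

2001-03-01


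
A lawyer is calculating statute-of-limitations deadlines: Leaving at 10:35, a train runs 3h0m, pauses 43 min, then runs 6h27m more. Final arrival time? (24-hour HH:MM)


Depart: 10:35
Leg 1: +180 min -> 13:35
Layover: +43 min -> 14:18
Leg 2: +387 min -> 20:45
Total travel: 610 minutes = 10h 10m
Arrival: 20:45

20:45


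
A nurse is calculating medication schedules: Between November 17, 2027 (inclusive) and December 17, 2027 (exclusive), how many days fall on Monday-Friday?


Start: 2027-11-17 (Wednesday)
End (exclusive): 2027-12-17 (Friday)
Total calendar days: 30
Full weeks: 30 // 7 = 4 -> 20 weekdays
Remaining 2 days starting on Wednesday:
  Wed(w), Thu(w) -> 2 weekdays
Total business days: 20 + 2 = 22

22


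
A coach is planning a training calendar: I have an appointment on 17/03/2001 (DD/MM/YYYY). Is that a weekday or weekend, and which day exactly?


Date: 2001-03-17
January 1, 2001 is a Monday
Day of year: 76
Offset from Jan 1: 75 days
75 mod 7 = 5
Result: Saturday

Saturday


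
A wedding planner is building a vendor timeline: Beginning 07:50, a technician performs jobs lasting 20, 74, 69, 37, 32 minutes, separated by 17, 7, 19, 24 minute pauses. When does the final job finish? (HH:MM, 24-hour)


Start: 07:50 = 470 min from midnight
  after task 1 (20 min): 08:10
  after break (17 min): 08:27
  after task 2 (74 min): 09:41
  after break (7 min): 09:48
  after task 3 (69 min): 10:57
  after break (19 min): 11:16
  after task 4 (37 min): 11:53
  after break (24 min): 12:17
  after task 5 (32 min): 12:49
Total elapsed: 299 minutes
End time: 12:49

12:49


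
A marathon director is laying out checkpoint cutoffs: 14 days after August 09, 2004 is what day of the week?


Start: 2004-08-09 (Monday)
Step 1 - find target date: add 14 days
  2004-08-09 + 14 days = 2004-08-23
Step 2 - day of week:
  14 mod 7 = 0
  Monday + 0 days -> Monday
Result: Monday (2004-08-23)

Monday


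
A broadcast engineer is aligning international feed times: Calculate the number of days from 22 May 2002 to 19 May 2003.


Start date: 2002-05-22
End date: 2003-05-19
May 2002: +10 days
Jun 2002: +30 days
Jul 2002: +31 days
... (10 more months)
Total: 362 days

362


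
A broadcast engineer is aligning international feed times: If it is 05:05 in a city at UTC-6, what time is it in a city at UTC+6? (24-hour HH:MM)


Local time: 05:05 at UTC-6 (offset -6h)
Target zone: UTC+6 (offset 6h)
Difference: 6 - (-6) = 12 hours
Calculation: 5 + (12) = 17
Result: 17:05

17:05


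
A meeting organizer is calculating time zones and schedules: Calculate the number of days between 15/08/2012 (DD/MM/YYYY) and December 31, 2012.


Start: August 15, 2012
End: December 31, 2012
Days left in August: 16
September: 30
October: 31
November: 30
December: 31
Sum of remaining months: 122
Total: 16 + 122 = 138

138


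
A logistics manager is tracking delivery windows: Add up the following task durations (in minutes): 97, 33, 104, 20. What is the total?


Durations: 97, 33, 104, 20
Running sum: 97
+ 33 = 130
+ 104 = 234
+ 20 = 254
Total duration: 254 minutes
That is 4 hours and 14 minutes

254


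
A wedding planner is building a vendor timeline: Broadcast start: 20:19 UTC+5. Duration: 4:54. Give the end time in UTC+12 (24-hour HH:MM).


Start: 20:19 in UTC+5
Step 1 - add duration:
  minutes: 19 + 54 = 73 (carry 1h)
  hours: 20 + 4 + 1 = 25
  end in UTC+5: 01:13
Step 2 - convert UTC+5 -> UTC+12:
  offset difference: 12 - (5) = 7 hours
  1 + (7) = 8 -> mod 24 = 8
Result: 08:13 in UTC+12

08:13


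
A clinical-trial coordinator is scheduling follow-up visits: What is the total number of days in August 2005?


Month: August
Year: 2005
August is a 31-day month
Total: 31 days

31


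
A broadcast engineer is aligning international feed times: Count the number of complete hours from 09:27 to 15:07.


Start: 09:27
End: 15:07
Hour difference: 15 - 9 = 6 hours
Minute difference: 7 - 27 = -20 minutes
Total minutes: 340
Complete hours: 340 / 60 = 5 (remainder 40)

5


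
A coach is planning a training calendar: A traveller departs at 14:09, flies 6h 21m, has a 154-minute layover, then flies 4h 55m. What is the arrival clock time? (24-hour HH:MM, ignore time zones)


Depart: 14:09
Leg 1: +381 min -> 20:30
Layover: +154 min -> 23:04
Leg 2: +295 min -> 03:59
Total travel: 830 minutes = 13h 50m
Arrival: 03:59

03:59


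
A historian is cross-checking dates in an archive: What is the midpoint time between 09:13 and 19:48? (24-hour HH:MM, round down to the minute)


Start time: 09:13 = 553 minutes from midnight
End time: 19:48 = 1188 minutes from midnight
Sum: 553 + 1188 = 1741
Midpoint: 1741 / 2 = 870 minutes
Convert: 870 / 60 = 14 hours, 30 minutes
Result: 14:30

14:30


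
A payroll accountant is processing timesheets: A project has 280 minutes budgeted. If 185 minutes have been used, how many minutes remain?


Total budget: 280 minutes
Time used: 185 minutes
Remaining: 280 - 185 = 95 minutes
Percent used: 66.1%
Percent remaining: 33.9%

95


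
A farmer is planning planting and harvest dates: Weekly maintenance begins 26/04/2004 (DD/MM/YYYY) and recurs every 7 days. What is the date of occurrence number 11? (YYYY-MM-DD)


First occurrence: 2004-04-26 (occurrence 1)
Each occurrence is 7 days after the previous.
Occurrence 11 is 10 weeks after the first.
10 weeks = 70 days
2004-04-26 + 70 days = 2004-07-05

2004-07-05


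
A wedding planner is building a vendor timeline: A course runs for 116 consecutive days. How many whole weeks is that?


Total days: 116
Days per week: 7
Division: 116 / 7 = 16 remainder 4
Complete weeks: 16
Remaining days: 4

16


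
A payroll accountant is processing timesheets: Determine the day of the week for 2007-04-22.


Date: 2007-04-22
January 1, 2007 is a Monday
Day of year: 112
Offset from Jan 1: 111 days
111 mod 7 = 6
Result: Sunday

Sunday


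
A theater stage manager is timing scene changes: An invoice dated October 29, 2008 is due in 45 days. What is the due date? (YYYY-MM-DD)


Start: 2008-10-29
Adding 45 days
Days remaining in October: 2
After October: 43 days still to add
November 2008: 30 days, 13 remaining
December 2008 has 31 days, need 13
Result: 2008-12-13

2008-12-13


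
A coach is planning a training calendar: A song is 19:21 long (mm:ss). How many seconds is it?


Minutes: 19
Extra seconds: 21
Seconds per minute: 60
Minutes to seconds: 19 x 60 = 1140
Total: 1140 + 21 = 1161

1161


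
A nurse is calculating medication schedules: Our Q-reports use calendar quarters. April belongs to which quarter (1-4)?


Month: April (month 4)
Q1: January-March (months 1-3)
Q2: April-June (months 4-6)
Q3: July-September (months 7-9)
Q4: October-December (months 10-12)
Month 4 falls in Q2

2


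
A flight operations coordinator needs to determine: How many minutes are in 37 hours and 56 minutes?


Hours: 37
Minutes: 56
Convert hours to minutes: 37 x 60 = 2220
Add remaining minutes: 2220 + 56 = 2276

2276


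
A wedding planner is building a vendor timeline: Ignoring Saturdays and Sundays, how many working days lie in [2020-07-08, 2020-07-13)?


Start: 2020-07-08 (Wednesday)
End (exclusive): 2020-07-13 (Monday)
Total calendar days: 5
Full weeks: 5 // 7 = 0 -> 0 weekdays
Remaining 5 days starting on Wednesday:
  Wed(w), Thu(w), Fri(w), Sat(-), Sun(-) -> 3 weekdays
Total business days: 0 + 3 = 3

3


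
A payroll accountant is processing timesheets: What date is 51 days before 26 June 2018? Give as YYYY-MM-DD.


Start: 2018-06-26
Subtracting 51 days
Days already passed in June: 26
After going back through June: 25 more days to subtract
May 2018 has 31 days, need 25
Result: 2018-05-06

2018-05-06


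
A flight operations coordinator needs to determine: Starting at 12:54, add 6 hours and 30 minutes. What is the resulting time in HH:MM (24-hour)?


Start time: 12:54
Adding: 6 hours 30 minutes
Minutes: 54 + 30 = 84
Minute overflow: 84 >= 60, so carry 1 hour, minutes = 24
Hours: 12 + 6 + 1 = 19
Result: 19:24

19:24


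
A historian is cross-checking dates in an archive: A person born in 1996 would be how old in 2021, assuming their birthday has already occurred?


Birth year: 1996
Current year: 2021
Age = current year - birth year
Age = 2021 - 1996 = 25

25


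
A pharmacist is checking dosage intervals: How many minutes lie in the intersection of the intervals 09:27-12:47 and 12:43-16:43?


Interval A: [567, 767] minutes from midnight
Interval B: [763, 1003] minutes from midnight
Overlap start = max(567, 763) = 763
Overlap end = min(767, 1003) = 767
Overlap = 767 - 763 = 4 minutes

4


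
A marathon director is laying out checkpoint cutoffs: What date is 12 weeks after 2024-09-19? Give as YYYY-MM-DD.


Start: 2024-09-19
Weeks to add: 12
Convert to days: 12 x 7 = 84 days
Add 84 days to 2024-09-19
Result: 2024-12-12

2024-12-12


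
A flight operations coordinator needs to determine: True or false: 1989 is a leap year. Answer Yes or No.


Year: 1989
Divisible by 4? 1989 / 4 = 497.25 -> No
Not divisible by 4, so NOT a leap year

No


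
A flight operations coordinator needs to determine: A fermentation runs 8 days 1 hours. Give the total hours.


Days: 8
Extra hours: 1
Hours per day: 24
Days to hours: 8 x 24 = 192
Total: 192 + 1 = 193

193


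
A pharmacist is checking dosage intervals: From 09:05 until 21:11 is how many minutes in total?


Start time: 09:05 = 545 minutes from midnight
End time: 21:11 = 1271 minutes from midnight
Difference: 1271 - 545 = 726 minutes
That is 12 hours and 6 minutes

726


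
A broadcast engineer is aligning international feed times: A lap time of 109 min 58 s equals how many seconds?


Minutes: 109
Seconds: 58
Convert minutes to seconds: 109 x 60 = 6540
Add remaining seconds: 6540 + 58 = 6598

6598


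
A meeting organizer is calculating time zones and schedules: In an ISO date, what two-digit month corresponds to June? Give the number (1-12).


Calendar month order:
5. May
6. June <--
7. July
June is month number 6

6


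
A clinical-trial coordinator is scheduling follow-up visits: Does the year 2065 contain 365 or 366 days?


Year: 2065
Check leap year rules:
Divisible by 4? No
2065 is not a leap year
Days: 365

365


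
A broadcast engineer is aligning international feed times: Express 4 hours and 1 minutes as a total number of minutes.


Hours: 4
Extra minutes: 1
Minutes per hour: 60
Hours to minutes: 4 x 60 = 240
Total: 240 + 1 = 241

241


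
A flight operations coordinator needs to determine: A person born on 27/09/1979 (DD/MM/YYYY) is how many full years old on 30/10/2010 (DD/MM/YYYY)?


Birth: 1979-09-27
Reference: 2010-10-30
Year difference: 2010 - 1979 = 31
Has birthday (09-27) occurred by 10-30? Yes
Age in full years: 31

31


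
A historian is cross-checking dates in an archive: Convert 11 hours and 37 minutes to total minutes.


Hours: 11
Extra minutes: 37
Minutes per hour: 60
Hours to minutes: 11 x 60 = 660
Total: 660 + 37 = 697

697


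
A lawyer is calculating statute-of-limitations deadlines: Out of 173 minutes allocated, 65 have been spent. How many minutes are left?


Total budget: 173 minutes
Time used: 65 minutes
Remaining: 173 - 65 = 108 minutes
Percent used: 37.6%
Percent remaining: 62.4%

108


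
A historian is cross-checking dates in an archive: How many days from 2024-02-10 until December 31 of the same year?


Start: February 10, 2024
End: December 31, 2024
Days left in February: 19
March: 31
April: 30
May: 31
June: 30
... plus remaining months
Sum of remaining months: 306
Total: 19 + 306 = 325

325


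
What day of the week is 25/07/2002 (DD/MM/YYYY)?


Date: 2002-07-25
January 1, 2002 is a Tuesday
Day of year: 206
Offset from Jan 1: 205 days
205 mod 7 = 2
Result: Thursday

Thursday


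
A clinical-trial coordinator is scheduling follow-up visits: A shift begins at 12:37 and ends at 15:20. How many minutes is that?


Start time: 12:37 = 757 minutes from midnight
End time: 15:20 = 920 minutes from midnight
Difference: 920 - 757 = 163 minutes
That is 2 hours and 43 minutes

163


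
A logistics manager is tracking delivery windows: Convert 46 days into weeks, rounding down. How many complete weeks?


Total days: 46
Days per week: 7
Division: 46 / 7 = 6 remainder 4
Complete weeks: 6
Remaining days: 4

6


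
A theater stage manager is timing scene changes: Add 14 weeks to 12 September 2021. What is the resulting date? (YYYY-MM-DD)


Start: 2021-09-12
Weeks to add: 14
Convert to days: 14 x 7 = 98 days
Add 98 days to 2021-09-12
Result: 2021-12-19

2021-12-19


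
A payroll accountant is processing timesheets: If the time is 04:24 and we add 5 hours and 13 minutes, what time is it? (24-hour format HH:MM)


Start time: 04:24
Adding: 5 hours 13 minutes
Minutes: 24 + 13 = 37
Hours: 4 + 5 + 0 = 9
Result: 09:37

09:37


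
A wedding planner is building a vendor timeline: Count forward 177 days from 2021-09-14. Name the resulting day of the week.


Start: 2021-09-14 (Tuesday)
Step 1 - find target date: add 177 days
  2021-09-14 + 177 days = 2022-03-10
Step 2 - day of week:
  177 mod 7 = 2
  Tuesday + 2 days -> Thursday
Result: Thursday (2022-03-10)

Thursday


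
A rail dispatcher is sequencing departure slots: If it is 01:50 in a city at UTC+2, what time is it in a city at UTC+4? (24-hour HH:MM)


Local time: 01:50 at UTC+2 (offset 2h)
Target zone: UTC+4 (offset 4h)
Difference: 4 - (2) = 2 hours
Calculation: 1 + (2) = 3
Result: 03:50

03:50


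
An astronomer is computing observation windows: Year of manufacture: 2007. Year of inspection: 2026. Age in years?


Birth year: 2007
Current year: 2026
Age = current year - birth year
Age = 2026 - 2007 = 19

19


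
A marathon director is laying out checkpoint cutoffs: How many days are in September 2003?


Month: September
Year: 2003
September is a 30-day month
Total: 30 days

30


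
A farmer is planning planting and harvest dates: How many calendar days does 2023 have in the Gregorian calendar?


Year: 2023
Check leap year rules:
Divisible by 4? No
2023 is not a leap year
Days: 365

365


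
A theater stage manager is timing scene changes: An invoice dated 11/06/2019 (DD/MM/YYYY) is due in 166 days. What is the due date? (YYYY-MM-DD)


Start: 2019-06-11
Adding 166 days
Days remaining in June: 19
After June: 147 days still to add
July 2019: 31 days, 116 remaining
August 2019: 31 days, 85 remaining
September 2019: 30 days, 55 remaining
October 2019: 31 days, 24 remaining
Result: 2019-11-24

2019-11-24


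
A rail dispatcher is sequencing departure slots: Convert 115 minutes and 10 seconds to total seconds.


Minutes: 115
Extra seconds: 10
Seconds per minute: 60
Minutes to seconds: 115 x 60 = 6900
Total: 6900 + 10 = 6910

6910


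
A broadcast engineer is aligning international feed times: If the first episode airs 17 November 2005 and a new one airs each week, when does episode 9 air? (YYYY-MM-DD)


First occurrence: 2005-11-17 (occurrence 1)
Each occurrence is 7 days after the previous.
Occurrence 9 is 8 weeks after the first.
8 weeks = 56 days
2005-11-17 + 56 days = 2006-01-12

2006-01-12


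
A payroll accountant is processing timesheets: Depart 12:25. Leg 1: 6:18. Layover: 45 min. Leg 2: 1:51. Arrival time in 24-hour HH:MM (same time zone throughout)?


Depart: 12:25
Leg 1: +378 min -> 18:43
Layover: +45 min -> 19:28
Leg 2: +111 min -> 21:19
Total travel: 534 minutes = 8h 54m
Arrival: 21:19

21:19


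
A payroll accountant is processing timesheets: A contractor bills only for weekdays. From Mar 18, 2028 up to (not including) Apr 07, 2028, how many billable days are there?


Start: 2028-03-18 (Saturday)
End (exclusive): 2028-04-07 (Friday)
Total calendar days: 20
Full weeks: 20 // 7 = 2 -> 10 weekdays
Remaining 6 days starting on Saturday:
  Sat(-), Sun(-), Mon(w), Tue(w), Wed(w), Thu(w) -> 4 weekdays
Total business days: 10 + 4 = 14

14


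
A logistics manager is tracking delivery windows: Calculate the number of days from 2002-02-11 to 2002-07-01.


Start date: 2002-02-11
End date: 2002-07-01
Feb 2002: +18 days
Mar 2002: +31 days
Apr 2002: +30 days
May 2002: +31 days
Jun 2002: +30 days
Total: 140 days

140


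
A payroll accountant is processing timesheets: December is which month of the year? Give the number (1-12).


Calendar month order:
11. November
12. December <--
December is month number 12

12


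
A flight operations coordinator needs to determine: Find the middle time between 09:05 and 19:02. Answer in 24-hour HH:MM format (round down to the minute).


Start time: 09:05 = 545 minutes from midnight
End time: 19:02 = 1142 minutes from midnight
Sum: 545 + 1142 = 1687
Midpoint: 1687 / 2 = 843 minutes
Convert: 843 / 60 = 14 hours, 3 minutes
Result: 14:03

14:03


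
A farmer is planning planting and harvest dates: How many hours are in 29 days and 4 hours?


Days: 29
Extra hours: 4
Hours per day: 24
Days to hours: 29 x 24 = 696
Total: 696 + 4 = 700

700


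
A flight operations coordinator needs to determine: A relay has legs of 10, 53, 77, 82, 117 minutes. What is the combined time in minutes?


Durations: 10, 53, 77, 82, 117
Running sum: 10
+ 53 = 63
+ 77 = 140
+ 82 = 222
+ 117 = 339
Total duration: 339 minutes
That is 5 hours and 39 minutes

339


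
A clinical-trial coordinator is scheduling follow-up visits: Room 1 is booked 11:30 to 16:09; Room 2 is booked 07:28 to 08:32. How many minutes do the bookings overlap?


Interval A: [690, 969] minutes from midnight
Interval B: [448, 512] minutes from midnight
Overlap start = max(690, 448) = 690
Overlap end = min(969, 512) = 512
End <= start, so the intervals do not overlap: 0 minutes

0


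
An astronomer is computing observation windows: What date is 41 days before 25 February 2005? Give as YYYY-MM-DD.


Start: 2005-02-25
Subtracting 41 days
Days already passed in February: 25
After going back through February: 16 more days to subtract
January 2005 has 31 days, need 16
Result: 2005-01-15

2005-01-15


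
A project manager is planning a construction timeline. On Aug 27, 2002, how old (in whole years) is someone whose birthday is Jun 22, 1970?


Birth: 1970-06-22
Reference: 2002-08-27
Year difference: 2002 - 1970 = 32
Has birthday (06-22) occurred by 08-27? Yes
Age in full years: 32

32


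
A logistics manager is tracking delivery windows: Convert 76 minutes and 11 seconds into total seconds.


Minutes: 76
Seconds: 11
Convert minutes to seconds: 76 x 60 = 4560
Add remaining seconds: 4560 + 11 = 4571

4571


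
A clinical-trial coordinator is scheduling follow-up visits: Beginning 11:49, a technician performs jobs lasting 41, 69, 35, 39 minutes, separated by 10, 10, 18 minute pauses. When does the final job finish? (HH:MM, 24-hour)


Start: 11:49 = 709 min from midnight
  after task 1 (41 min): 12:30
  after break (10 min): 12:40
  after task 2 (69 min): 13:49
  after break (10 min): 13:59
  after task 3 (35 min): 14:34
  after break (18 min): 14:52
  after task 4 (39 min): 15:31
Total elapsed: 222 minutes
End time: 15:31

15:31


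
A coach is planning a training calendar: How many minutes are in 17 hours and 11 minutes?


Hours: 17
Minutes: 11
Convert hours to minutes: 17 x 60 = 1020
Add remaining minutes: 1020 + 11 = 1031

1031


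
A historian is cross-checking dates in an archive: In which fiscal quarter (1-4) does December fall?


Month: December (month 12)
Q1: January-March (months 1-3)
Q2: April-June (months 4-6)
Q3: July-September (months 7-9)
Q4: October-December (months 10-12)
Month 12 falls in Q4

4


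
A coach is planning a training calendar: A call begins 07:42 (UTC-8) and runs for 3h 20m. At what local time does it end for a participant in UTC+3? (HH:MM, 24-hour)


Start: 07:42 in UTC-8
Step 1 - add duration:
  minutes: 42 + 20 = 62 (carry 1h)
  hours: 7 + 3 + 1 = 11
  end in UTC-8: 11:02
Step 2 - convert UTC-8 -> UTC+3:
  offset difference: 3 - (-8) = 11 hours
  11 + (11) = 22 -> mod 24 = 22
Result: 22:02 in UTC+3

22:02


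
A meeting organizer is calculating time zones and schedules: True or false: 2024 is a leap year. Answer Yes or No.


Year: 2024
Divisible by 4? 2024 / 4 = 506.0 -> Yes
Divisible by 100? 2024 / 100 = 20.24 -> No
Divisible by 4 but not 100, so it IS a leap year

Yes


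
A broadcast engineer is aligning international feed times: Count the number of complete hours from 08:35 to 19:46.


Start: 08:35
End: 19:46
Hour difference: 19 - 8 = 11 hours
Minute difference: 46 - 35 = 11 minutes
Total minutes: 671
Complete hours: 671 / 60 = 11 (remainder 11)

11


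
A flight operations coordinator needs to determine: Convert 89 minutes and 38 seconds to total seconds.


Minutes: 89
Extra seconds: 38
Seconds per minute: 60
Minutes to seconds: 89 x 60 = 5340
Total: 5340 + 38 = 5378

5378


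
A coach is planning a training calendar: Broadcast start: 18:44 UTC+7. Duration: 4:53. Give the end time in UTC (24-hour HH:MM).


Start: 18:44 in UTC+7
Step 1 - add duration:
  minutes: 44 + 53 = 97 (carry 1h)
  hours: 18 + 4 + 1 = 23
  end in UTC+7: 23:37
Step 2 - convert UTC+7 -> UTC:
  offset difference: 0 - (7) = -7 hours
  23 + (-7) = 16 -> mod 24 = 16
Result: 16:37 in UTC

16:37


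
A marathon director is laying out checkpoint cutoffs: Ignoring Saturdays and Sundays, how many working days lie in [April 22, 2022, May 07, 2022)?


Start: 2022-04-22 (Friday)
End (exclusive): 2022-05-07 (Saturday)
Total calendar days: 15
Full weeks: 15 // 7 = 2 -> 10 weekdays
Remaining 1 days starting on Friday:
  Fri(w) -> 1 weekdays
Total business days: 10 + 1 = 11

11


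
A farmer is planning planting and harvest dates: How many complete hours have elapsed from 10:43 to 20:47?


Start: 10:43
End: 20:47
Hour difference: 20 - 10 = 10 hours
Minute difference: 47 - 43 = 4 minutes
Total minutes: 604
Complete hours: 604 / 60 = 10 (remainder 4)

10


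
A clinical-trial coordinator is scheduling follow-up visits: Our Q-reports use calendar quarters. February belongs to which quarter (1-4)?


Month: February (month 2)
Q1: January-March (months 1-3)
Q2: April-June (months 4-6)
Q3: July-September (months 7-9)
Q4: October-December (months 10-12)
Month 2 falls in Q1

1


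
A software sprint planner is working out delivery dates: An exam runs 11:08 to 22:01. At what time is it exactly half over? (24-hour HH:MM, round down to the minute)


Start time: 11:08 = 668 minutes from midnight
End time: 22:01 = 1321 minutes from midnight
Sum: 668 + 1321 = 1989
Midpoint: 1989 / 2 = 994 minutes
Convert: 994 / 60 = 16 hours, 34 minutes
Result: 16:34

16:34


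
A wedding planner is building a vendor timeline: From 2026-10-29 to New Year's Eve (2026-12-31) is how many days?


Start: October 29, 2026
End: December 31, 2026
Days left in October: 2
November: 30
December: 31
Sum of remaining months: 61
Total: 2 + 61 = 63

63


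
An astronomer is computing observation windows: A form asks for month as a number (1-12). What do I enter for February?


Calendar month order:
1. January
2. February <--
3. March
February is month number 2

2


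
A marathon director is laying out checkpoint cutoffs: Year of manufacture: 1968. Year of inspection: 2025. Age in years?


Birth year: 1968
Current year: 2025
Age = current year - birth year
Age = 2025 - 1968 = 57

57


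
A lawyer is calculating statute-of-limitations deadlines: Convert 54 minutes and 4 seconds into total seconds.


Minutes: 54
Seconds: 4
Convert minutes to seconds: 54 x 60 = 3240
Add remaining seconds: 3240 + 4 = 3244

3244


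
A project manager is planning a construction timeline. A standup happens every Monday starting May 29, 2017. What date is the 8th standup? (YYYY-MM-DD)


First occurrence: 2017-05-29 (occurrence 1)
Each occurrence is 7 days after the previous.
Occurrence 8 is 7 weeks after the first.
7 weeks = 49 days
2017-05-29 + 49 days = 2017-07-17

2017-07-17


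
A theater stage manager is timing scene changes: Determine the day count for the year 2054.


Year: 2054
Check leap year rules:
Divisible by 4? No
2054 is not a leap year
Days: 365

365


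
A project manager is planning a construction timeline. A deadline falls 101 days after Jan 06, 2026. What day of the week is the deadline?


Start: 2026-01-06 (Tuesday)
Step 1 - find target date: add 101 days
  2026-01-06 + 101 days = 2026-04-17
Step 2 - day of week:
  101 mod 7 = 3
  Tuesday + 3 days -> Friday
Result: Friday (2026-04-17)

Friday


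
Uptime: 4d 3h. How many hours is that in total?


Days: 4
Extra hours: 3
Hours per day: 24
Days to hours: 4 x 24 = 96
Total: 96 + 3 = 99

99


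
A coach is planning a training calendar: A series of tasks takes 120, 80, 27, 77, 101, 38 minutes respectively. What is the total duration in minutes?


Durations: 120, 80, 27, 77, 101, 38
Running sum: 120
+ 80 = 200
+ 27 = 227
+ 77 = 304
+ 101 = 405
+ 38 = 443
Total duration: 443 minutes
That is 7 hours and 23 minutes

443


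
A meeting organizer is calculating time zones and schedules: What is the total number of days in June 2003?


Month: June
Year: 2003
June is a 30-day month
Total: 30 days

30


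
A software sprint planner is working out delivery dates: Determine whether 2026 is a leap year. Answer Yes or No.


Year: 2026
Divisible by 4? 2026 / 4 = 506.5 -> No
Not divisible by 4, so NOT a leap year

No


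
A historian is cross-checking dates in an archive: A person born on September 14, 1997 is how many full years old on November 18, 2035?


Birth: 1997-09-14
Reference: 2035-11-18
Year difference: 2035 - 1997 = 38
Has birthday (09-14) occurred by 11-18? Yes
Age in full years: 38

38


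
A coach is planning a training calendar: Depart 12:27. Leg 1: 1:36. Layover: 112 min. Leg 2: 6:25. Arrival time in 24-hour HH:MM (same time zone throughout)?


Depart: 12:27
Leg 1: +96 min -> 14:03
Layover: +112 min -> 15:55
Leg 2: +385 min -> 22:20
Total travel: 593 minutes = 9h 53m
Arrival: 22:20

22:20


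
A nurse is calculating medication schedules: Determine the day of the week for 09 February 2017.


Date: 2017-02-09
January 1, 2017 is a Sunday
Day of year: 40
Offset from Jan 1: 39 days
39 mod 7 = 4
Result: Thursday

Thursday


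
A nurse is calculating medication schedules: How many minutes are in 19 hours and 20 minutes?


Hours: 19
Extra minutes: 20
Minutes per hour: 60
Hours to minutes: 19 x 60 = 1140
Total: 1140 + 20 = 1160

1160


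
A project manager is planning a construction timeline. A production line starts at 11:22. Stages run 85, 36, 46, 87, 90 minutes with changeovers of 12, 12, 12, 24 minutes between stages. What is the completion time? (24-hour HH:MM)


Start: 11:22 = 682 min from midnight
  after task 1 (85 min): 12:47
  after break (12 min): 12:59
  after task 2 (36 min): 13:35
  after break (12 min): 13:47
  after task 3 (46 min): 14:33
  after break (12 min): 14:45
  after task 4 (87 min): 16:12
  after break (24 min): 16:36
  after task 5 (90 min): 18:06
Total elapsed: 404 minutes
End time: 18:06

18:06
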